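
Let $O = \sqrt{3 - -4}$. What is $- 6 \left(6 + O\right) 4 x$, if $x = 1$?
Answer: $-144 - 24 \sqrt{7} \approx -207.5$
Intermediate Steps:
$O = \sqrt{7}$ ($O = \sqrt{3 + 4} = \sqrt{7} \approx 2.6458$)
$- 6 \left(6 + O\right) 4 x = - 6 \left(6 + \sqrt{7}\right) 4 \cdot 1 = - 6 \left(24 + 4 \sqrt{7}\right) 1 = \left(-144 - 24 \sqrt{7}\right) 1 = -144 - 24 \sqrt{7}$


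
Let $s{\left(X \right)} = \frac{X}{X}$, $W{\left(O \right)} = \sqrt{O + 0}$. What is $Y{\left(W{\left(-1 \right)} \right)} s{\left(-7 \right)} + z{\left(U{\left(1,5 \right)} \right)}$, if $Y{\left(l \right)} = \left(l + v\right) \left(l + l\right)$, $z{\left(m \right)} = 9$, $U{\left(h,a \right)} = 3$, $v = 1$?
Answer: $7 + 2 i \approx 7.0 + 2.0 i$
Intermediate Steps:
$W{\left(O \right)} = \sqrt{O}$
$s{\left(X \right)} = 1$
$Y{\left(l \right)} = 2 l \left(1 + l\right)$ ($Y{\left(l \right)} = \left(l + 1\right) \left(l + l\right) = \left(1 + l\right) 2 l = 2 l \left(1 + l\right)$)
$Y{\left(W{\left(-1 \right)} \right)} s{\left(-7 \right)} + z{\left(U{\left(1,5 \right)} \right)} = 2 \sqrt{-1} \left(1 + \sqrt{-1}\right) 1 + 9 = 2 i \left(1 + i\right) 1 + 9 = 2 i \left(1 + i\right) + 9 = 9 + 2 i \left(1 + i\right)$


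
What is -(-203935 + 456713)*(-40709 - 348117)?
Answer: 98286658628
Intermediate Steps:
-(-203935 + 456713)*(-40709 - 348117) = -252778*(-388826) = -1*(-98286658628) = 98286658628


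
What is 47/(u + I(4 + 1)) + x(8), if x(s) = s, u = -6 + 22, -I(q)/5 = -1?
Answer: 215/21 ≈ 10.238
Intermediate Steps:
I(q) = 5 (I(q) = -5*(-1) = 5)
u = 16
47/(u + I(4 + 1)) + x(8) = 47/(16 + 5) + 8 = 47/21 + 8 = 215/21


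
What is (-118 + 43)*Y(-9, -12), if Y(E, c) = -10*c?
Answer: -9000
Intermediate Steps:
(-118 + 43)*Y(-9, -12) = (-118 + 43)*(-10*(-12)) = -75*120 = -9000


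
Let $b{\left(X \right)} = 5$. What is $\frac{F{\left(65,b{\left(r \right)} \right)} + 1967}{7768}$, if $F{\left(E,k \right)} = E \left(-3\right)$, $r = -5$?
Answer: $\frac{443}{1942} \approx 0.22812$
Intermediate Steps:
$F{\left(E,k \right)} = - 3 E$
$\frac{F{\left(65,b{\left(r \right)} \right)} + 1967}{7768} = \frac{\left(-3\right) 65 + 1967}{7768} = \left(-195 + 1967\right) \frac{1}{7768} = 1772 \cdot \frac{1}{7768} = \frac{443}{1942}$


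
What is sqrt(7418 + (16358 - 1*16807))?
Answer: sqrt(6969) ≈ 83.480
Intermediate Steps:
sqrt(7418 + (16358 - 1*16807)) = sqrt(7418 + (16358 - 16807)) = sqrt(7418 - 449) = sqrt(6969)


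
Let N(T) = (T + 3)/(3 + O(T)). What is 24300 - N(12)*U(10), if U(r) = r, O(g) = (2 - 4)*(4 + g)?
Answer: 704850/29 ≈ 24305.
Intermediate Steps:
O(g) = -8 - 2*g (O(g) = -2*(4 + g) = -8 - 2*g)
N(T) = (3 + T)/(-5 - 2*T) (N(T) = (T + 3)/(3 + (-8 - 2*T)) = (3 + T)/(-5 - 2*T))
24300 - N(12)*U(10) = 24300 - (-3 - 1*12)/(5 + 2*12)*10 = 24300 - (-3 - 12)/(5 + 24)*10 = 24300 - -15/29*10 = 24300 - (1/29)*(-15)*10 = 24300 - (-15)*10/29 = 24300 - 1*(-150/29) = 24300 + 150/29 = 704850/29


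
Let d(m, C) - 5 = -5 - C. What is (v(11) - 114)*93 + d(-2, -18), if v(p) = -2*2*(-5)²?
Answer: -19884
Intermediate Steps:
d(m, C) = -C (d(m, C) = 5 + (-5 - C) = -C)
v(p) = -100 (v(p) = -4*25 = -100)
(v(11) - 114)*93 + d(-2, -18) = (-100 - 114)*93 - 1*(-18) = -214*93 + 18 = -19902 + 18 = -19884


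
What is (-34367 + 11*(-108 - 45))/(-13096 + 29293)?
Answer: -36050/16197 ≈ -2.2257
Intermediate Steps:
(-34367 + 11*(-108 - 45))/(-13096 + 29293) = (-34367 + 11*(-153))/16197 = (-34367 - 1683)*(1/16197) = -36050*1/16197 = -36050/16197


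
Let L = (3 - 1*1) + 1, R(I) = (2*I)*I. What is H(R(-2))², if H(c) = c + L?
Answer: 121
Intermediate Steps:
R(I) = 2*I²
L = 3 (L = (3 - 1) + 1 = 2 + 1 = 3)
H(c) = 3 + c (H(c) = c + 3 = 3 + c)
H(R(-2))² = (3 + 2*(-2)²)² = (3 + 2*4)² = (3 + 8)² = 11² = 121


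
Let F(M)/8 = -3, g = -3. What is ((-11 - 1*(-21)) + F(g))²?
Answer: 196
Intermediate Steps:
F(M) = -24 (F(M) = 8*(-3) = -24)
((-11 - 1*(-21)) + F(g))² = ((-11 - 1*(-21)) - 24)² = ((-11 + 21) - 24)² = (10 - 24)² = (-14)² = 196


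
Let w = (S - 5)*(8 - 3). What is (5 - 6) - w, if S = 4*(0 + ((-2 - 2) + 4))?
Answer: 24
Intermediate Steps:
S = 0 (S = 4*(0 + (-4 + 4)) = 4*(0 + 0) = 4*0 = 0)
w = -25 (w = (0 - 5)*(8 - 3) = -5*5 = -25)
(5 - 6) - w = (5 - 6) - 1*(-25) = -1 + 25 = 24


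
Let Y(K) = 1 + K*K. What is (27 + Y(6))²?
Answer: 4096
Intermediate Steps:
Y(K) = 1 + K²
(27 + Y(6))² = (27 + (1 + 6²))² = (27 + (1 + 36))² = (27 + 37)² = 64² = 4096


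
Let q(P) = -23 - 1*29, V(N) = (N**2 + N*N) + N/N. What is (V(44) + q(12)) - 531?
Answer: 3290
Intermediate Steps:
V(N) = 1 + 2*N**2 (V(N) = (N**2 + N**2) + 1 = 2*N**2 + 1 = 1 + 2*N**2)
q(P) = -52 (q(P) = -23 - 29 = -52)
(V(44) + q(12)) - 531 = ((1 + 2*44**2) - 52) - 531 = ((1 + 2*1936) - 52) - 531 = ((1 + 3872) - 52) - 531 = (3873 - 52) - 531 = 3821 - 531 = 3290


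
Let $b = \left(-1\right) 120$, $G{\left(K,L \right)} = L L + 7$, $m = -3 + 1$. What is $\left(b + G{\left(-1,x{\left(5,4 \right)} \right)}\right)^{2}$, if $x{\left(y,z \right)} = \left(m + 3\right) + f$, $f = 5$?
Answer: $5929$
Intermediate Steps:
$m = -2$
$x{\left(y,z \right)} = 6$ ($x{\left(y,z \right)} = \left(-2 + 3\right) + 5 = 1 + 5 = 6$)
$G{\left(K,L \right)} = 7 + L^{2}$ ($G{\left(K,L \right)} = L^{2} + 7 = 7 + L^{2}$)
$b = -120$
$\left(b + G{\left(-1,x{\left(5,4 \right)} \right)}\right)^{2} = \left(-120 + \left(7 + 6^{2}\right)\right)^{2} = \left(-120 + \left(7 + 36\right)\right)^{2} = \left(-120 + 43\right)^{2} = \left(-77\right)^{2} = 5929$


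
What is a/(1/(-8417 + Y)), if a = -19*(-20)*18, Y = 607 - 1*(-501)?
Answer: -49993560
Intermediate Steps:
Y = 1108 (Y = 607 + 501 = 1108)
a = 6840 (a = 380*18 = 6840)
a/(1/(-8417 + Y)) = 6840/(1/(-8417 + 1108)) = 6840/(1/(-7309)) = 6840/(-1/7309) = 6840*(-7309) = -49993560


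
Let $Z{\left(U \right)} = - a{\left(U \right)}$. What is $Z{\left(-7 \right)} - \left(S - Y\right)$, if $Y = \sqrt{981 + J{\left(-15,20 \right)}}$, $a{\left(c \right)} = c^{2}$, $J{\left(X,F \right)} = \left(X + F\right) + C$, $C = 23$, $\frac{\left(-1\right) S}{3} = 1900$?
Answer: $5651 + \sqrt{1009} \approx 5682.8$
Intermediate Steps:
$S = -5700$ ($S = \left(-3\right) 1900 = -5700$)
$J{\left(X,F \right)} = 23 + F + X$ ($J{\left(X,F \right)} = \left(X + F\right) + 23 = \left(F + X\right) + 23 = 23 + F + X$)
$Y = \sqrt{1009}$ ($Y = \sqrt{981 + \left(23 + 20 - 15\right)} = \sqrt{981 + 28} = \sqrt{1009} \approx 31.765$)
$Z{\left(U \right)} = - U^{2}$
$Z{\left(-7 \right)} - \left(S - Y\right) = - \left(-7\right)^{2} - \left(-5700 - \sqrt{1009}\right) = \left(-1\right) 49 + \left(5700 + \sqrt{1009}\right) = -49 + \left(5700 + \sqrt{1009}\right) = 5651 + \sqrt{1009}$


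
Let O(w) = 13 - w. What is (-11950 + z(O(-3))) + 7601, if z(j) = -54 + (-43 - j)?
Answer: -4462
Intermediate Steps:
z(j) = -97 - j
(-11950 + z(O(-3))) + 7601 = (-11950 + (-97 - (13 - 1*(-3)))) + 7601 = (-11950 + (-97 - (13 + 3))) + 7601 = (-11950 + (-97 - 1*16)) + 7601 = (-11950 + (-97 - 16)) + 7601 = (-11950 - 113) + 7601 = -12063 + 7601 = -4462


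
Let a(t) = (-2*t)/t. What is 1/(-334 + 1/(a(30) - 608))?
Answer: -610/203741 ≈ -0.0029940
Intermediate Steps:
a(t) = -2
1/(-334 + 1/(a(30) - 608)) = 1/(-334 + 1/(-2 - 608)) = 1/(-334 + 1/(-610)) = 1/(-334 - 1/610) = 1/(-203741/610) = -610/203741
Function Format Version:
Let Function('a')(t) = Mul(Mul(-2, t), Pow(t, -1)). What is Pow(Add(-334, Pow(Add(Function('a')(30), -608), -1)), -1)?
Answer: Rational(-610, 203741) ≈ -0.0029940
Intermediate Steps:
Function('a')(t) = -2
Pow(Add(-334, Pow(Add(Function('a')(30), -608), -1)), -1) = Pow(Add(-334, Pow(Add(-2, -608), -1)), -1) = Pow(Add(-334, Pow(-610, -1)), -1) = Pow(Add(-334, Rational(-1, 610)), -1) = Pow(Rational(-203741, 610), -1) = Rational(-610, 203741)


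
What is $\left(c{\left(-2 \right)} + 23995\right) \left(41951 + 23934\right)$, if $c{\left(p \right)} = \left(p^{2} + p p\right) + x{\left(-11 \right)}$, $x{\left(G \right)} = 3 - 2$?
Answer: $1581503540$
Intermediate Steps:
$x{\left(G \right)} = 1$
$c{\left(p \right)} = 1 + 2 p^{2}$ ($c{\left(p \right)} = \left(p^{2} + p p\right) + 1 = \left(p^{2} + p^{2}\right) + 1 = 2 p^{2} + 1 = 1 + 2 p^{2}$)
$\left(c{\left(-2 \right)} + 23995\right) \left(41951 + 23934\right) = \left(\left(1 + 2 \left(-2\right)^{2}\right) + 23995\right) \left(41951 + 23934\right) = \left(\left(1 + 2 \cdot 4\right) + 23995\right) 65885 = \left(\left(1 + 8\right) + 23995\right) 65885 = \left(9 + 23995\right) 65885 = 24004 \cdot 65885 = 1581503540$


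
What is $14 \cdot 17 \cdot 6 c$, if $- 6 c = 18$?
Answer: $-4284$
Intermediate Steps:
$c = -3$ ($c = \left(- \frac{1}{6}\right) 18 = -3$)
$14 \cdot 17 \cdot 6 c = 14 \cdot 17 \cdot 6 \left(-3\right) = 238 \cdot 6 \left(-3\right) = 1428 \left(-3\right) = -4284$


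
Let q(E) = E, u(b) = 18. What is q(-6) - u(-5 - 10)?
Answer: -24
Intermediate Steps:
q(-6) - u(-5 - 10) = -6 - 1*18 = -6 - 18 = -24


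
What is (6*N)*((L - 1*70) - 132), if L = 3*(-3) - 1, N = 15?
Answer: -19080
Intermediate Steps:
L = -10 (L = -9 - 1 = -10)
(6*N)*((L - 1*70) - 132) = (6*15)*((-10 - 1*70) - 132) = 90*((-10 - 70) - 132) = 90*(-80 - 132) = 90*(-212) = -19080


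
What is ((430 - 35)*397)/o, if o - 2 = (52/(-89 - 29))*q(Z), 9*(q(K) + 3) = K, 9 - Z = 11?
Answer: 83268765/1816 ≈ 45853.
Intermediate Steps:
Z = -2 (Z = 9 - 1*11 = 9 - 11 = -2)
q(K) = -3 + K/9
o = 1816/531 (o = 2 + (52/(-89 - 29))*(-3 + (1/9)*(-2)) = 2 + (52/(-118))*(-3 - 2/9) = 2 + (52*(-1/118))*(-29/9) = 2 - 26/59*(-29/9) = 2 + 754/531 = 1816/531 ≈ 3.4200)
((430 - 35)*397)/o = ((430 - 35)*397)/(1816/531) = (395*397)*(531/1816) = 156815*(531/1816) = 83268765/1816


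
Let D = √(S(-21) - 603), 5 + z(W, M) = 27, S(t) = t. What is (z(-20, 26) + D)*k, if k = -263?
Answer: -5786 - 1052*I*√39 ≈ -5786.0 - 6569.7*I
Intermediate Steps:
z(W, M) = 22 (z(W, M) = -5 + 27 = 22)
D = 4*I*√39 (D = √(-21 - 603) = √(-624) = 4*I*√39 ≈ 24.98*I)
(z(-20, 26) + D)*k = (22 + 4*I*√39)*(-263) = -5786 - 1052*I*√39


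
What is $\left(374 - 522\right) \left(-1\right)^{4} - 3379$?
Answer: $-3527$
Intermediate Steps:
$\left(374 - 522\right) \left(-1\right)^{4} - 3379 = \left(-148\right) 1 - 3379 = -148 - 3379 = -3527$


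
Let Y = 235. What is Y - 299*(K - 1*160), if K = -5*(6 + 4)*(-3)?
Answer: 3225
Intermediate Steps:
K = 150 (K = -5*10*(-3) = -50*(-3) = 150)
Y - 299*(K - 1*160) = 235 - 299*(150 - 1*160) = 235 - 299*(150 - 160) = 235 - 299*(-10) = 235 + 2990 = 3225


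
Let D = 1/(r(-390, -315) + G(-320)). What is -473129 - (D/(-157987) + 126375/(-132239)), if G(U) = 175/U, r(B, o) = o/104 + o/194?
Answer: -4147731211075421153536/8766614578546195 ≈ -4.7313e+5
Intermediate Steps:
r(B, o) = 149*o/10088 (r(B, o) = o*(1/104) + o*(1/194) = o/104 + o/194 = 149*o/10088)
D = -80704/419615 (D = 1/((149/10088)*(-315) + 175/(-320)) = 1/(-46935/10088 + 175*(-1/320)) = 1/(-46935/10088 - 35/64) = 1/(-419615/80704) = -80704/419615 ≈ -0.19233)
-473129 - (D/(-157987) + 126375/(-132239)) = -473129 - (-80704/419615/(-157987) + 126375/(-132239)) = -473129 - (-80704/419615*(-1/157987) + 126375*(-1/132239)) = -473129 - (80704/66293715005 - 126375/132239) = -473129 - 1*(-8377857561540619/8766614578546195) = -473129 + 8377857561540619/8766614578546195 = -4147731211075421153536/8766614578546195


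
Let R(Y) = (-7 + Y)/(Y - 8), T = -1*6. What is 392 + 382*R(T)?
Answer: 5227/7 ≈ 746.71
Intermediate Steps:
T = -6
R(Y) = (-7 + Y)/(-8 + Y)
392 + 382*R(T) = 392 + 382*((-7 - 6)/(-8 - 6)) = 392 + 382*(-13/(-14)) = 392 + 382*(-1/14*(-13)) = 392 + 382*(13/14) = 392 + 2483/7 = 5227/7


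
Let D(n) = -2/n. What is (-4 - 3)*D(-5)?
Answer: -14/5 ≈ -2.8000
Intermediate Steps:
(-4 - 3)*D(-5) = (-4 - 3)*(-2/(-5)) = -(-14)*(-1)/5 = -7*2/5 = -14/5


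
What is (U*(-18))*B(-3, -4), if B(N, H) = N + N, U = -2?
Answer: -216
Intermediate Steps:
B(N, H) = 2*N
(U*(-18))*B(-3, -4) = (-2*(-18))*(2*(-3)) = 36*(-6) = -216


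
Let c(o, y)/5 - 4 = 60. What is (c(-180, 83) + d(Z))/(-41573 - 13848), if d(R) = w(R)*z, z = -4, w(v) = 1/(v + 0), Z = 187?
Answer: -59836/10363727 ≈ -0.0057736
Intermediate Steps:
w(v) = 1/v
c(o, y) = 320 (c(o, y) = 20 + 5*60 = 20 + 300 = 320)
d(R) = -4/R
(c(-180, 83) + d(Z))/(-41573 - 13848) = (320 - 4/187)/(-41573 - 13848) = (320 - 4*1/187)/(-55421) = (320 - 4/187)*(-1/55421) = (59836/187)*(-1/55421) = -59836/10363727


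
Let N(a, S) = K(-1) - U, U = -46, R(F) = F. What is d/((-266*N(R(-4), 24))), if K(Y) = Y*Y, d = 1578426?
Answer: -789213/6251 ≈ -126.25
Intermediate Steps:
K(Y) = Y²
N(a, S) = 47 (N(a, S) = (-1)² - 1*(-46) = 1 + 46 = 47)
d/((-266*N(R(-4), 24))) = 1578426/((-266*47)) = 1578426/(-12502) = 1578426*(-1/12502) = -789213/6251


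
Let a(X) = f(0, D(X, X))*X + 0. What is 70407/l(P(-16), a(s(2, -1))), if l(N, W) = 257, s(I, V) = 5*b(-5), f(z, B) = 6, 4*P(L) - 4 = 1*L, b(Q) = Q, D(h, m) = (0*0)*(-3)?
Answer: 70407/257 ≈ 273.96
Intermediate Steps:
D(h, m) = 0 (D(h, m) = 0*(-3) = 0)
P(L) = 1 + L/4 (P(L) = 1 + (1*L)/4 = 1 + L/4)
s(I, V) = -25 (s(I, V) = 5*(-5) = -25)
a(X) = 6*X (a(X) = 6*X + 0 = 6*X)
70407/l(P(-16), a(s(2, -1))) = 70407/257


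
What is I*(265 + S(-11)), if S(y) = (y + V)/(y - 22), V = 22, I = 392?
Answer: 311248/3 ≈ 1.0375e+5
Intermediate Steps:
S(y) = (22 + y)/(-22 + y) (S(y) = (y + 22)/(y - 22) = (22 + y)/(-22 + y))
I*(265 + S(-11)) = 392*(265 + (22 - 11)/(-22 - 11)) = 392*(265 + 11/(-33)) = 392*(265 - 1/33*11) = 392*(265 - ⅓) = 392*(794/3) = 311248/3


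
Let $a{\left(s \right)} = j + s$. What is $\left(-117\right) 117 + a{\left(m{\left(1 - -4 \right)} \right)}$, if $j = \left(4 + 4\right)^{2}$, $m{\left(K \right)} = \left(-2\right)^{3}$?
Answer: $-13633$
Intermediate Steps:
$m{\left(K \right)} = -8$
$j = 64$ ($j = 8^{2} = 64$)
$a{\left(s \right)} = 64 + s$
$\left(-117\right) 117 + a{\left(m{\left(1 - -4 \right)} \right)} = \left(-117\right) 117 + \left(64 - 8\right) = -13689 + 56 = -13633$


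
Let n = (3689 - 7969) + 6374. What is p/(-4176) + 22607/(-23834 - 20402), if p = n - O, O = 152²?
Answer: 104373941/23091192 ≈ 4.5201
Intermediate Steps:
O = 23104
n = 2094 (n = -4280 + 6374 = 2094)
p = -21010 (p = 2094 - 1*23104 = 2094 - 23104 = -21010)
p/(-4176) + 22607/(-23834 - 20402) = -21010/(-4176) + 22607/(-23834 - 20402) = -21010*(-1/4176) + 22607/(-44236) = 10505/2088 + 22607*(-1/44236) = 10505/2088 - 22607/44236 = 104373941/23091192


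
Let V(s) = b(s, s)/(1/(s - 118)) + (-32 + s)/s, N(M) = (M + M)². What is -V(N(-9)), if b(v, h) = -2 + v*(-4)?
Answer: 21658355/81 ≈ 2.6739e+5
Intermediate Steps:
N(M) = 4*M² (N(M) = (2*M)² = 4*M²)
b(v, h) = -2 - 4*v
V(s) = (-32 + s)/s + (-118 + s)*(-2 - 4*s) (V(s) = (-2 - 4*s)/(1/(s - 118)) + (-32 + s)/s = (-2 - 4*s)/(1/(-118 + s)) + (-32 + s)/s = (-2 - 4*s)*(-118 + s) + (-32 + s)/s = (-118 + s)*(-2 - 4*s) + (-32 + s)/s = (-32 + s)/s + (-118 + s)*(-2 - 4*s))
-V(N(-9)) = -(237 - 32/(4*(-9)²) - 4*(4*(-9)²)² + 470*(4*(-9)²)) = -(237 - 32/(4*81) - 4*(4*81)² + 470*(4*81)) = -(237 - 32/324 - 4*324² + 470*324) = -(237 - 32*1/324 - 4*104976 + 152280) = -(237 - 8/81 - 419904 + 152280) = -1*(-21658355/81) = 21658355/81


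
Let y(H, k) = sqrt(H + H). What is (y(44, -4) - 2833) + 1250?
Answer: -1583 + 2*sqrt(22) ≈ -1573.6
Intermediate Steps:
y(H, k) = sqrt(2)*sqrt(H) (y(H, k) = sqrt(2*H) = sqrt(2)*sqrt(H))
(y(44, -4) - 2833) + 1250 = (sqrt(2)*sqrt(44) - 2833) + 1250 = (sqrt(2)*(2*sqrt(11)) - 2833) + 1250 = (2*sqrt(22) - 2833) + 1250 = (-2833 + 2*sqrt(22)) + 1250 = -1583 + 2*sqrt(22)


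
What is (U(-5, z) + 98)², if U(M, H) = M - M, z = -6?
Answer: 9604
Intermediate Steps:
U(M, H) = 0
(U(-5, z) + 98)² = (0 + 98)² = 98² = 9604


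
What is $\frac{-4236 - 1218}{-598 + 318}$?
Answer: $\frac{2727}{140} \approx 19.479$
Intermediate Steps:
$\frac{-4236 - 1218}{-598 + 318} = - \frac{5454}{-280} = \left(-5454\right) \left(- \frac{1}{280}\right) = \frac{2727}{140}$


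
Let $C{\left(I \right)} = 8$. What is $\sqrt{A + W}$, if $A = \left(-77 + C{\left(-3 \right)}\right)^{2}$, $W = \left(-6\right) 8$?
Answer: $\sqrt{4713} \approx 68.651$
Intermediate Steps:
$W = -48$
$A = 4761$ ($A = \left(-77 + 8\right)^{2} = \left(-69\right)^{2} = 4761$)
$\sqrt{A + W} = \sqrt{4761 - 48} = \sqrt{4713}$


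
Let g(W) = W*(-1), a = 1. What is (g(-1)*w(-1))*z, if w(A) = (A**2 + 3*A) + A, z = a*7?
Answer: -21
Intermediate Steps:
z = 7 (z = 1*7 = 7)
g(W) = -W
w(A) = A**2 + 4*A
(g(-1)*w(-1))*z = ((-1*(-1))*(-(4 - 1)))*7 = (1*(-1*3))*7 = (1*(-3))*7 = -3*7 = -21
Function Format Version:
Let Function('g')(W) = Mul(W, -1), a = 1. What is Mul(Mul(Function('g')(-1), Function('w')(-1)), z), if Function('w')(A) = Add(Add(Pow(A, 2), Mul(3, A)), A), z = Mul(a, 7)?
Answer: -21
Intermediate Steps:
z = 7 (z = Mul(1, 7) = 7)
Function('g')(W) = Mul(-1, W)
Function('w')(A) = Add(Pow(A, 2), Mul(4, A))
Mul(Mul(Function('g')(-1), Function('w')(-1)), z) = Mul(Mul(Mul(-1, -1), Mul(-1, Add(4, -1))), 7) = Mul(Mul(1, Mul(-1, 3)), 7) = Mul(Mul(1, -3), 7) = Mul(-3, 7) = -21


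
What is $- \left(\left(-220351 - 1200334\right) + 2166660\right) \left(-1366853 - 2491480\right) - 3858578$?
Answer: $2878216101097$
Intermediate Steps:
$- \left(\left(-220351 - 1200334\right) + 2166660\right) \left(-1366853 - 2491480\right) - 3858578 = - \left(-1420685 + 2166660\right) \left(-3858333\right) - 3858578 = - 745975 \left(-3858333\right) - 3858578 = \left(-1\right) \left(-2878219959675\right) - 3858578 = 2878219959675 - 3858578 = 2878216101097$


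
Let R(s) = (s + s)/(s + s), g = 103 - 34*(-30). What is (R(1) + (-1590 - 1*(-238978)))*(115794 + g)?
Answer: 27754809713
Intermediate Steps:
g = 1123 (g = 103 + 1020 = 1123)
R(s) = 1 (R(s) = (2*s)/((2*s)) = (2*s)*(1/(2*s)) = 1)
(R(1) + (-1590 - 1*(-238978)))*(115794 + g) = (1 + (-1590 - 1*(-238978)))*(115794 + 1123) = (1 + (-1590 + 238978))*116917 = (1 + 237388)*116917 = 237389*116917 = 27754809713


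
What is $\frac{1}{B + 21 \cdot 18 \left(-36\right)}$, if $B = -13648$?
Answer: $- \frac{1}{27256} \approx -3.6689 \cdot 10^{-5}$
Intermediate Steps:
$\frac{1}{B + 21 \cdot 18 \left(-36\right)} = \frac{1}{-13648 + 21 \cdot 18 \left(-36\right)} = \frac{1}{-13648 + 378 \left(-36\right)} = \frac{1}{-13648 - 13608} = \frac{1}{-27256} = - \frac{1}{27256}$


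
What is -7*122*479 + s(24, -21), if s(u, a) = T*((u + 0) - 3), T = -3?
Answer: -409129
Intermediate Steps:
s(u, a) = 9 - 3*u (s(u, a) = -3*((u + 0) - 3) = -3*(u - 3) = -3*(-3 + u) = 9 - 3*u)
-7*122*479 + s(24, -21) = -7*122*479 + (9 - 3*24) = -854*479 + (9 - 72) = -409066 - 63 = -409129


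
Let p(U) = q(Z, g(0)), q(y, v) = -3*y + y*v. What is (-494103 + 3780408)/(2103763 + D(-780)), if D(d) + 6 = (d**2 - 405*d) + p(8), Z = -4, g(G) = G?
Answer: 298755/275279 ≈ 1.0853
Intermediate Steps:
q(y, v) = -3*y + v*y
p(U) = 12 (p(U) = -4*(-3 + 0) = -4*(-3) = 12)
D(d) = 6 + d**2 - 405*d (D(d) = -6 + ((d**2 - 405*d) + 12) = -6 + (12 + d**2 - 405*d) = 6 + d**2 - 405*d)
(-494103 + 3780408)/(2103763 + D(-780)) = (-494103 + 3780408)/(2103763 + (6 + (-780)**2 - 405*(-780))) = 3286305/(2103763 + (6 + 608400 + 315900)) = 3286305/(2103763 + 924306) = 3286305/3028069 = 3286305*(1/3028069) = 298755/275279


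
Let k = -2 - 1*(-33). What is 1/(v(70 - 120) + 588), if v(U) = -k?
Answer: 1/557 ≈ 0.0017953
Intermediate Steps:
k = 31 (k = -2 + 33 = 31)
v(U) = -31 (v(U) = -1*31 = -31)
1/(v(70 - 120) + 588) = 1/(-31 + 588) = 1/557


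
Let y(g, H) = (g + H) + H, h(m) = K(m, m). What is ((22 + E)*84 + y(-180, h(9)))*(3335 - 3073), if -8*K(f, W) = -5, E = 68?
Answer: 3867775/2 ≈ 1.9339e+6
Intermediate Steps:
K(f, W) = 5/8 (K(f, W) = -⅛*(-5) = 5/8)
h(m) = 5/8
y(g, H) = g + 2*H (y(g, H) = (H + g) + H = g + 2*H)
((22 + E)*84 + y(-180, h(9)))*(3335 - 3073) = ((22 + 68)*84 + (-180 + 2*(5/8)))*(3335 - 3073) = (90*84 + (-180 + 5/4))*262 = (7560 - 715/4)*262 = (29525/4)*262 = 3867775/2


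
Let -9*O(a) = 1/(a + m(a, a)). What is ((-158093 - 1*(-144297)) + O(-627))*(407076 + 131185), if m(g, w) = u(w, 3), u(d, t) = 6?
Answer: -41503068159023/5589 ≈ -7.4259e+9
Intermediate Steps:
m(g, w) = 6
O(a) = -1/(9*(6 + a)) (O(a) = -1/(9*(a + 6)) = -1/(9*(6 + a)))
((-158093 - 1*(-144297)) + O(-627))*(407076 + 131185) = ((-158093 - 1*(-144297)) - 1/(54 + 9*(-627)))*(407076 + 131185) = ((-158093 + 144297) - 1/(54 - 5643))*538261 = (-13796 - 1/(-5589))*538261 = (-13796 - 1*(-1/5589))*538261 = (-13796 + 1/5589)*538261 = -77105843/5589*538261 = -41503068159023/5589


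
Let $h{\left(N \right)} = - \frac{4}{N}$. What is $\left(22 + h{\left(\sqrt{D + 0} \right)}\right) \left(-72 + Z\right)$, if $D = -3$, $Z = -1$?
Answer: $-1606 - \frac{292 i \sqrt{3}}{3} \approx -1606.0 - 168.59 i$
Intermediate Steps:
$\left(22 + h{\left(\sqrt{D + 0} \right)}\right) \left(-72 + Z\right) = \left(22 - \frac{4}{\sqrt{-3 + 0}}\right) \left(-72 - 1\right) = \left(22 - \frac{4}{\sqrt{-3}}\right) \left(-73\right) = \left(22 - \frac{4}{i \sqrt{3}}\right) \left(-73\right) = \left(22 - 4 \left(- \frac{i \sqrt{3}}{3}\right)\right) \left(-73\right) = \left(22 + \frac{4 i \sqrt{3}}{3}\right) \left(-73\right) = -1606 - \frac{292 i \sqrt{3}}{3}$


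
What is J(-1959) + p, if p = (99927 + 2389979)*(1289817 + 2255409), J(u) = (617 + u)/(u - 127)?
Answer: 9206852506773179/1043 ≈ 8.8273e+12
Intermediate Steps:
J(u) = (617 + u)/(-127 + u)
p = 8827279488756 (p = 2489906*3545226 = 8827279488756)
J(-1959) + p = (617 - 1959)/(-127 - 1959) + 8827279488756 = -1342/(-2086) + 8827279488756 = -1/2086*(-1342) + 8827279488756 = 671/1043 + 8827279488756 = 9206852506773179/1043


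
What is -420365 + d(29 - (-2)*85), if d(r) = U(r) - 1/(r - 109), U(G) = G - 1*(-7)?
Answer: -37814311/90 ≈ -4.2016e+5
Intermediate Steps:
U(G) = 7 + G (U(G) = G + 7 = 7 + G)
d(r) = 7 + r - 1/(-109 + r) (d(r) = (7 + r) - 1/(r - 109) = (7 + r) - 1/(-109 + r) = 7 + r - 1/(-109 + r))
-420365 + d(29 - (-2)*85) = -420365 + (-764 + (29 - (-2)*85)² - 102*(29 - (-2)*85))/(-109 + (29 - (-2)*85)) = -420365 + (-764 + (29 - 1*(-170))² - 102*(29 - 1*(-170)))/(-109 + (29 - 1*(-170))) = -420365 + (-764 + (29 + 170)² - 102*(29 + 170))/(-109 + (29 + 170)) = -420365 + (-764 + 199² - 102*199)/(-109 + 199) = -420365 + (-764 + 39601 - 20298)/90 = -420365 + (1/90)*18539 = -420365 + 18539/90 = -37814311/90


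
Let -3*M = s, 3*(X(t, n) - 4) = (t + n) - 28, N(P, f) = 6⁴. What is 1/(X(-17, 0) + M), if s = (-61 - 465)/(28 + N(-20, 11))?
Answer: -1986/21583 ≈ -0.092017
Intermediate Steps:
N(P, f) = 1296
s = -263/662 (s = (-61 - 465)/(28 + 1296) = -526/1324 = -526*1/1324 = -263/662 ≈ -0.39728)
X(t, n) = -16/3 + n/3 + t/3 (X(t, n) = 4 + ((t + n) - 28)/3 = 4 + ((n + t) - 28)/3 = 4 + (-28 + n + t)/3 = 4 + (-28/3 + n/3 + t/3) = -16/3 + n/3 + t/3)
M = 263/1986 (M = -⅓*(-263/662) = 263/1986 ≈ 0.13243)
1/(X(-17, 0) + M) = 1/((-16/3 + (⅓)*0 + (⅓)*(-17)) + 263/1986) = 1/((-16/3 + 0 - 17/3) + 263/1986) = 1/(-11 + 263/1986) = 1/(-21583/1986) = -1986/21583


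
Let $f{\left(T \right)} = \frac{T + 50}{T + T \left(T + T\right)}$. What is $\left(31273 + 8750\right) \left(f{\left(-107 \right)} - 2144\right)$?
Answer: $- \frac{651894103701}{7597} \approx -8.5809 \cdot 10^{7}$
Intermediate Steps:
$f{\left(T \right)} = \frac{50 + T}{T + 2 T^{2}}$ ($f{\left(T \right)} = \frac{50 + T}{T + T 2 T} = \frac{50 + T}{T + 2 T^{2}}$)
$\left(31273 + 8750\right) \left(f{\left(-107 \right)} - 2144\right) = \left(31273 + 8750\right) \left(\frac{50 - 107}{\left(-107\right) \left(1 + 2 \left(-107\right)\right)} - 2144\right) = 40023 \left(\left(- \frac{1}{107}\right) \frac{1}{1 - 214} \left(-57\right) - 2144\right) = 40023 \left(\left(- \frac{1}{107}\right) \frac{1}{-213} \left(-57\right) - 2144\right) = 40023 \left(\left(- \frac{1}{107}\right) \left(- \frac{1}{213}\right) \left(-57\right) - 2144\right) = 40023 \left(- \frac{19}{7597} - 2144\right) = 40023 \left(- \frac{16287987}{7597}\right) = - \frac{651894103701}{7597}$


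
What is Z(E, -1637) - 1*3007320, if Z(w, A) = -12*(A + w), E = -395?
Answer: -2982936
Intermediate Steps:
Z(w, A) = -12*A - 12*w
Z(E, -1637) - 1*3007320 = (-12*(-1637) - 12*(-395)) - 1*3007320 = (19644 + 4740) - 3007320 = 24384 - 3007320 = -2982936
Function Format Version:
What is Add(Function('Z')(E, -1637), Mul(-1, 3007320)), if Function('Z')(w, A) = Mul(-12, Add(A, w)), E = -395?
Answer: -2982936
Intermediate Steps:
Function('Z')(w, A) = Add(Mul(-12, A), Mul(-12, w))
Add(Function('Z')(E, -1637), Mul(-1, 3007320)) = Add(Add(Mul(-12, -1637), Mul(-12, -395)), Mul(-1, 3007320)) = Add(Add(19644, 4740), -3007320) = Add(24384, -3007320) = -2982936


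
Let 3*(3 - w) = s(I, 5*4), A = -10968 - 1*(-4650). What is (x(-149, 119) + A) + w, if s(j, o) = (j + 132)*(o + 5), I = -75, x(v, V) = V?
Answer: -6671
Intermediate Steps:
A = -6318 (A = -10968 + 4650 = -6318)
s(j, o) = (5 + o)*(132 + j) (s(j, o) = (132 + j)*(5 + o) = (5 + o)*(132 + j))
w = -472 (w = 3 - (660 + 5*(-75) + 132*(5*4) - 375*4)/3 = 3 - (660 - 375 + 132*20 - 75*20)/3 = 3 - (660 - 375 + 2640 - 1500)/3 = 3 - ⅓*1425 = 3 - 475 = -472)
(x(-149, 119) + A) + w = (119 - 6318) - 472 = -6199 - 472 = -6671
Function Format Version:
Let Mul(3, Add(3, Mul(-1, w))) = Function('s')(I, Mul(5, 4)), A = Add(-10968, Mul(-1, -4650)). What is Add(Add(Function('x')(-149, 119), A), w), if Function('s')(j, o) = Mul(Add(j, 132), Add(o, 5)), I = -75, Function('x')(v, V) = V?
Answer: -6671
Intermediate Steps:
A = -6318 (A = Add(-10968, 4650) = -6318)
Function('s')(j, o) = Mul(Add(5, o), Add(132, j)) (Function('s')(j, o) = Mul(Add(132, j), Add(5, o)) = Mul(Add(5, o), Add(132, j)))
w = -472 (w = Add(3, Mul(Rational(-1, 3), Add(660, Mul(5, -75), Mul(132, Mul(5, 4)), Mul(-75, Mul(5, 4))))) = Add(3, Mul(Rational(-1, 3), Add(660, -375, Mul(132, 20), Mul(-75, 20)))) = Add(3, Mul(Rational(-1, 3), Add(660, -375, 2640, -1500))) = Add(3, Mul(Rational(-1, 3), 1425)) = Add(3, -475) = -472)
Add(Add(Function('x')(-149, 119), A), w) = Add(Add(119, -6318), -472) = Add(-6199, -472) = -6671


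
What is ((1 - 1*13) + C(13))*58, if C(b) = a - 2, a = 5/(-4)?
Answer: -1769/2 ≈ -884.50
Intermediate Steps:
a = -5/4 (a = 5*(-1/4) = -5/4 ≈ -1.2500)
C(b) = -13/4 (C(b) = -5/4 - 2 = -13/4)
((1 - 1*13) + C(13))*58 = ((1 - 1*13) - 13/4)*58 = ((1 - 13) - 13/4)*58 = (-12 - 13/4)*58 = -61/4*58 = -1769/2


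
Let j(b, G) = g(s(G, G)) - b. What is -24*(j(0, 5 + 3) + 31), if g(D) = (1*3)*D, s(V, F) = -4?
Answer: -456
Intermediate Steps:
g(D) = 3*D
j(b, G) = -12 - b (j(b, G) = 3*(-4) - b = -12 - b)
-24*(j(0, 5 + 3) + 31) = -24*((-12 - 1*0) + 31) = -24*((-12 + 0) + 31) = -24*(-12 + 31) = -24*19 = -456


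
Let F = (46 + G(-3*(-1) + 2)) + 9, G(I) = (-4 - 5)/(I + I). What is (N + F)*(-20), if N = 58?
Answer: -2242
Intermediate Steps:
G(I) = -9/(2*I) (G(I) = -9*1/(2*I) = -9/(2*I))
F = 541/10 (F = (46 - 9/(2*(-3*(-1) + 2))) + 9 = (46 - 9/(2*(3 + 2))) + 9 = (46 - 9/2/5) + 9 = (46 - 9/2*⅕) + 9 = (46 - 9/10) + 9 = 451/10 + 9 = 541/10 ≈ 54.100)
(N + F)*(-20) = (58 + 541/10)*(-20) = (1121/10)*(-20) = -2242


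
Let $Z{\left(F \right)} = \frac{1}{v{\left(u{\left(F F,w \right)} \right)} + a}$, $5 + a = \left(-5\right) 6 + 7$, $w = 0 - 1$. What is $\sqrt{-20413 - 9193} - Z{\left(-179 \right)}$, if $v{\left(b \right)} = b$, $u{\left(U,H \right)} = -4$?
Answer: $\frac{1}{32} + i \sqrt{29606} \approx 0.03125 + 172.06 i$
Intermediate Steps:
$w = -1$
$a = -28$ ($a = -5 + \left(\left(-5\right) 6 + 7\right) = -5 + \left(-30 + 7\right) = -5 - 23 = -28$)
$Z{\left(F \right)} = - \frac{1}{32}$ ($Z{\left(F \right)} = \frac{1}{-4 - 28} = \frac{1}{-32} = - \frac{1}{32}$)
$\sqrt{-20413 - 9193} - Z{\left(-179 \right)} = \sqrt{-20413 - 9193} - - \frac{1}{32} = \sqrt{-29606} + \frac{1}{32} = i \sqrt{29606} + \frac{1}{32} = \frac{1}{32} + i \sqrt{29606}$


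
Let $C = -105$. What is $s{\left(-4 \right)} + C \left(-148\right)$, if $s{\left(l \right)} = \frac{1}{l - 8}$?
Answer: $\frac{186479}{12} \approx 15540.0$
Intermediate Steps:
$s{\left(l \right)} = \frac{1}{-8 + l}$
$s{\left(-4 \right)} + C \left(-148\right) = \frac{1}{-8 - 4} - -15540 = \frac{1}{-12} + 15540 = - \frac{1}{12} + 15540 = \frac{186479}{12}$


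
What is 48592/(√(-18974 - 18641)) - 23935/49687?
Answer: -23935/49687 - 48592*I*√37615/37615 ≈ -0.48172 - 250.54*I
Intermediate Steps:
48592/(√(-18974 - 18641)) - 23935/49687 = 48592/(√(-37615)) - 23935*1/49687 = 48592/((I*√37615)) - 23935/49687 = 48592*(-I*√37615/37615) - 23935/49687 = -48592*I*√37615/37615 - 23935/49687 = -23935/49687 - 48592*I*√37615/37615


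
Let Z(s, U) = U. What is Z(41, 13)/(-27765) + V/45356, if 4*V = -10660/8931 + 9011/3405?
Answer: -5239377449/11384813464560 ≈ -0.00046021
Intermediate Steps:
V = 1132819/3118980 (V = (-10660/8931 + 9011/3405)/4 = (-10660*1/8931 + 9011*(1/3405))/4 = (-820/687 + 9011/3405)/4 = (1/4)*(1132819/779745) = 1132819/3118980 ≈ 0.36320)
Z(41, 13)/(-27765) + V/45356 = 13/(-27765) + (1132819/3118980)/45356 = 13*(-1/27765) + (1132819/3118980)*(1/45356) = -13/27765 + 49253/6150628560 = -5239377449/11384813464560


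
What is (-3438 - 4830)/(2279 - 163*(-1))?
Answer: -1378/407 ≈ -3.3857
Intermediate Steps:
(-3438 - 4830)/(2279 - 163*(-1)) = -8268/(2279 + 163) = -8268/2442 = -8268*1/2442 = -1378/407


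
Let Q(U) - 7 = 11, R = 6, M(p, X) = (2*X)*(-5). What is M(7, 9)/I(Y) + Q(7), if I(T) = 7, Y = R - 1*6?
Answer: 36/7 ≈ 5.1429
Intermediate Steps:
M(p, X) = -10*X
Q(U) = 18 (Q(U) = 7 + 11 = 18)
Y = 0 (Y = 6 - 1*6 = 6 - 6 = 0)
M(7, 9)/I(Y) + Q(7) = -10*9/7 + 18 = -90*⅐ + 18 = -90/7 + 18 = 36/7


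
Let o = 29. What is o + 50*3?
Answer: 179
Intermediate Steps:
o + 50*3 = 29 + 50*3 = 29 + 150 = 179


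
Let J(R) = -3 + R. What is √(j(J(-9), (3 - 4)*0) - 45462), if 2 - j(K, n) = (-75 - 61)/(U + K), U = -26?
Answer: 8*I*√256443/19 ≈ 213.22*I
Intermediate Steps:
j(K, n) = 2 + 136/(-26 + K) (j(K, n) = 2 - (-75 - 61)/(-26 + K) = 2 - (-136)/(-26 + K) = 2 + 136/(-26 + K))
√(j(J(-9), (3 - 4)*0) - 45462) = √(2*(42 + (-3 - 9))/(-26 + (-3 - 9)) - 45462) = √(2*(42 - 12)/(-26 - 12) - 45462) = √(2*30/(-38) - 45462) = √(2*(-1/38)*30 - 45462) = √(-30/19 - 45462) = √(-863808/19) = 8*I*√256443/19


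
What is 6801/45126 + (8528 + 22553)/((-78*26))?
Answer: -77153821/5084196 ≈ -15.175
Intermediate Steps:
6801/45126 + (8528 + 22553)/((-78*26)) = 6801*(1/45126) + 31081/(-2028) = 2267/15042 + 31081*(-1/2028) = 2267/15042 - 31081/2028 = -77153821/5084196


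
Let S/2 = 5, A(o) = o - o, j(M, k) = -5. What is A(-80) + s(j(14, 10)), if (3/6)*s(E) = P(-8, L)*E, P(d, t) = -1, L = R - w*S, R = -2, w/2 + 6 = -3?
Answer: 10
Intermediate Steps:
w = -18 (w = -12 + 2*(-3) = -12 - 6 = -18)
A(o) = 0
S = 10 (S = 2*5 = 10)
L = 178 (L = -2 - (-18)*10 = -2 - 1*(-180) = -2 + 180 = 178)
s(E) = -2*E (s(E) = 2*(-E) = -2*E)
A(-80) + s(j(14, 10)) = 0 - 2*(-5) = 0 + 10 = 10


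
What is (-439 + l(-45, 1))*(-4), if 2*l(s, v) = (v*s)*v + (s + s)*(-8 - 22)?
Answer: -3554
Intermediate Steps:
l(s, v) = -30*s + s*v²/2 (l(s, v) = ((v*s)*v + (s + s)*(-8 - 22))/2 = ((s*v)*v + (2*s)*(-30))/2 = (s*v² - 60*s)/2 = (-60*s + s*v²)/2 = -30*s + s*v²/2)
(-439 + l(-45, 1))*(-4) = (-439 + (½)*(-45)*(-60 + 1²))*(-4) = (-439 + (½)*(-45)*(-60 + 1))*(-4) = (-439 + (½)*(-45)*(-59))*(-4) = (-439 + 2655/2)*(-4) = (1777/2)*(-4) = -3554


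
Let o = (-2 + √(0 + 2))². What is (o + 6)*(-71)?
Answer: -852 + 284*√2 ≈ -450.36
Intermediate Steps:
o = (-2 + √2)² ≈ 0.34315
(o + 6)*(-71) = ((2 - √2)² + 6)*(-71) = (6 + (2 - √2)²)*(-71) = -426 - 71*(2 - √2)²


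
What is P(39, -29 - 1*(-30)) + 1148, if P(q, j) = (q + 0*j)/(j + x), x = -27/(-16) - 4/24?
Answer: 140780/121 ≈ 1163.5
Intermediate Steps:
x = 73/48 (x = -27*(-1/16) - 4*1/24 = 27/16 - 1/6 = 73/48 ≈ 1.5208)
P(q, j) = q/(73/48 + j) (P(q, j) = (q + 0*j)/(j + 73/48) = (q + 0)/(73/48 + j) = q/(73/48 + j))
P(39, -29 - 1*(-30)) + 1148 = 48*39/(73 + 48*(-29 - 1*(-30))) + 1148 = 48*39/(73 + 48*(-29 + 30)) + 1148 = 48*39/(73 + 48*1) + 1148 = 48*39/(73 + 48) + 1148 = 48*39/121 + 1148 = 48*39*(1/121) + 1148 = 1872/121 + 1148 = 140780/121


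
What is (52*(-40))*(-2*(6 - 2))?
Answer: 16640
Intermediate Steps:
(52*(-40))*(-2*(6 - 2)) = -(-4160)*4 = -2080*(-8) = 16640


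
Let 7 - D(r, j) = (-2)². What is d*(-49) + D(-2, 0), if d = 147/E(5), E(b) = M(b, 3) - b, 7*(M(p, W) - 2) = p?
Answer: 50469/16 ≈ 3154.3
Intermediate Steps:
M(p, W) = 2 + p/7
D(r, j) = 3 (D(r, j) = 7 - 1*(-2)² = 7 - 1*4 = 7 - 4 = 3)
E(b) = 2 - 6*b/7 (E(b) = (2 + b/7) - b = 2 - 6*b/7)
d = -1029/16 (d = 147/(2 - 6/7*5) = 147/(2 - 30/7) = 147/(-16/7) = 147*(-7/16) = -1029/16 ≈ -64.313)
d*(-49) + D(-2, 0) = -1029/16*(-49) + 3 = 50421/16 + 3 = 50469/16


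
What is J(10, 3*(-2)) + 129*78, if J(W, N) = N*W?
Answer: 10002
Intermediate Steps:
J(10, 3*(-2)) + 129*78 = (3*(-2))*10 + 129*78 = -6*10 + 10062 = -60 + 10062 = 10002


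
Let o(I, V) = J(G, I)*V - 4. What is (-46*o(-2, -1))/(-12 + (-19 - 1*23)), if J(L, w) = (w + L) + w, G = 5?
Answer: -115/27 ≈ -4.2593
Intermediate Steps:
J(L, w) = L + 2*w (J(L, w) = (L + w) + w = L + 2*w)
o(I, V) = -4 + V*(5 + 2*I) (o(I, V) = (5 + 2*I)*V - 4 = V*(5 + 2*I) - 4 = -4 + V*(5 + 2*I))
(-46*o(-2, -1))/(-12 + (-19 - 1*23)) = (-46*(-4 - (5 + 2*(-2))))/(-12 + (-19 - 1*23)) = (-46*(-4 - (5 - 4)))/(-12 + (-19 - 23)) = (-46*(-4 - 1*1))/(-12 - 42) = -46*(-4 - 1)/(-54) = -46*(-5)*(-1/54) = 230*(-1/54) = -115/27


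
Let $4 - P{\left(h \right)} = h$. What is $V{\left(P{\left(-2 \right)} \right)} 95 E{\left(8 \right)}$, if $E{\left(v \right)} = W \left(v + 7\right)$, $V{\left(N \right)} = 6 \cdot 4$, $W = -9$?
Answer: $-307800$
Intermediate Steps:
$P{\left(h \right)} = 4 - h$
$V{\left(N \right)} = 24$
$E{\left(v \right)} = -63 - 9 v$ ($E{\left(v \right)} = - 9 \left(v + 7\right) = - 9 \left(7 + v\right) = -63 - 9 v$)
$V{\left(P{\left(-2 \right)} \right)} 95 E{\left(8 \right)} = 24 \cdot 95 \left(-63 - 72\right) = 2280 \left(-63 - 72\right) = 2280 \left(-135\right) = -307800$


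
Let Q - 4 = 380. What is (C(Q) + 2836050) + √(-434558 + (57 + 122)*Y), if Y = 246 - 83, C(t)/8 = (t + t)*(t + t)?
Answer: 7554642 + I*√405381 ≈ 7.5546e+6 + 636.7*I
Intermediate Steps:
Q = 384 (Q = 4 + 380 = 384)
C(t) = 32*t² (C(t) = 8*((t + t)*(t + t)) = 8*((2*t)*(2*t)) = 8*(4*t²) = 32*t²)
Y = 163
(C(Q) + 2836050) + √(-434558 + (57 + 122)*Y) = (32*384² + 2836050) + √(-434558 + (57 + 122)*163) = (32*147456 + 2836050) + √(-434558 + 179*163) = (4718592 + 2836050) + √(-434558 + 29177) = 7554642 + √(-405381) = 7554642 + I*√405381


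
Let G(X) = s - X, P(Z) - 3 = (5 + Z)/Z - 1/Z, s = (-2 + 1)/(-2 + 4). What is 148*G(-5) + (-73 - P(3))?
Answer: 1763/3 ≈ 587.67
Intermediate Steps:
s = -½ (s = -1/2 = -1*½ = -½ ≈ -0.50000)
P(Z) = 3 - 1/Z + (5 + Z)/Z (P(Z) = 3 + ((5 + Z)/Z - 1/Z) = 3 + (-1/Z + (5 + Z)/Z) = 3 - 1/Z + (5 + Z)/Z)
G(X) = -½ - X
148*G(-5) + (-73 - P(3)) = 148*(-½ - 1*(-5)) + (-73 - (4 + 4/3)) = 148*(-½ + 5) + (-73 - (4 + 4*(⅓))) = 148*(9/2) + (-73 - (4 + 4/3)) = 666 + (-73 - 1*16/3) = 666 + (-73 - 16/3) = 666 - 235/3 = 1763/3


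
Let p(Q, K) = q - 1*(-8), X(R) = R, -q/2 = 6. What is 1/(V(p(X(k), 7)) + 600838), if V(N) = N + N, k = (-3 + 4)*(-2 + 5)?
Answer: 1/600830 ≈ 1.6644e-6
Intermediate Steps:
k = 3 (k = 1*3 = 3)
q = -12 (q = -2*6 = -12)
p(Q, K) = -4 (p(Q, K) = -12 - 1*(-8) = -12 + 8 = -4)
V(N) = 2*N
1/(V(p(X(k), 7)) + 600838) = 1/(2*(-4) + 600838) = 1/(-8 + 600838) = 1/600830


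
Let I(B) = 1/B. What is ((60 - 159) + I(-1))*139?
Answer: -13900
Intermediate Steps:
((60 - 159) + I(-1))*139 = ((60 - 159) + 1/(-1))*139 = (-99 - 1)*139 = -100*139 = -13900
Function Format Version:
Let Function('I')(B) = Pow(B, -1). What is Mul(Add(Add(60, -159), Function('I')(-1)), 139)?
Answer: -13900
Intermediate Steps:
Mul(Add(Add(60, -159), Function('I')(-1)), 139) = Mul(Add(Add(60, -159), Pow(-1, -1)), 139) = Mul(Add(-99, -1), 139) = Mul(-100, 139) = -13900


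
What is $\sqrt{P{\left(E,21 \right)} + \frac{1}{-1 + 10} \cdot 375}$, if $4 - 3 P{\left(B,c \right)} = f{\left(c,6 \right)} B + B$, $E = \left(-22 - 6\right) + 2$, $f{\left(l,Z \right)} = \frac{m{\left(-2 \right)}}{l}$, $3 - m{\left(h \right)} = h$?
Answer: $\frac{\sqrt{23695}}{21} \approx 7.3301$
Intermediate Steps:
$m{\left(h \right)} = 3 - h$
$f{\left(l,Z \right)} = \frac{5}{l}$ ($f{\left(l,Z \right)} = \frac{3 - -2}{l} = \frac{3 + 2}{l} = \frac{5}{l}$)
$E = -26$ ($E = -28 + 2 = -26$)
$P{\left(B,c \right)} = \frac{4}{3} - \frac{B}{3} - \frac{5 B}{3 c}$ ($P{\left(B,c \right)} = \frac{4}{3} - \frac{\frac{5}{c} B + B}{3} = \frac{4}{3} - \frac{\frac{5 B}{c} + B}{3} = \frac{4}{3} - \frac{B + \frac{5 B}{c}}{3} = \frac{4}{3} - \left(\frac{B}{3} + \frac{5 B}{3 c}\right) = \frac{4}{3} - \frac{B}{3} - \frac{5 B}{3 c}$)
$\sqrt{P{\left(E,21 \right)} + \frac{1}{-1 + 10} \cdot 375} = \sqrt{\frac{\left(-5\right) \left(-26\right) + 21 \left(4 - -26\right)}{3 \cdot 21} + \frac{1}{-1 + 10} \cdot 375} = \sqrt{\frac{1}{3} \cdot \frac{1}{21} \left(130 + 21 \left(4 + 26\right)\right) + \frac{1}{9} \cdot 375} = \sqrt{\frac{1}{3} \cdot \frac{1}{21} \left(130 + 21 \cdot 30\right) + \frac{1}{9} \cdot 375} = \sqrt{\frac{1}{3} \cdot \frac{1}{21} \left(130 + 630\right) + \frac{125}{3}} = \sqrt{\frac{1}{3} \cdot \frac{1}{21} \cdot 760 + \frac{125}{3}} = \sqrt{\frac{760}{63} + \frac{125}{3}} = \sqrt{\frac{3385}{63}} = \frac{\sqrt{23695}}{21}$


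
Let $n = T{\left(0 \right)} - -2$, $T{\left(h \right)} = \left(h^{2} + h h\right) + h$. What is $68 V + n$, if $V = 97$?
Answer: $6598$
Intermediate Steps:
$T{\left(h \right)} = h + 2 h^{2}$ ($T{\left(h \right)} = \left(h^{2} + h^{2}\right) + h = 2 h^{2} + h = h + 2 h^{2}$)
$n = 2$ ($n = 0 \left(1 + 2 \cdot 0\right) - -2 = 0 \left(1 + 0\right) + 2 = 0 \cdot 1 + 2 = 0 + 2 = 2$)
$68 V + n = 68 \cdot 97 + 2 = 6596 + 2 = 6598$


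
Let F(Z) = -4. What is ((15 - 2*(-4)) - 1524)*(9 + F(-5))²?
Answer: -37525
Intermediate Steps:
((15 - 2*(-4)) - 1524)*(9 + F(-5))² = ((15 - 2*(-4)) - 1524)*(9 - 4)² = ((15 + 8) - 1524)*5² = (23 - 1524)*25 = -1501*25 = -37525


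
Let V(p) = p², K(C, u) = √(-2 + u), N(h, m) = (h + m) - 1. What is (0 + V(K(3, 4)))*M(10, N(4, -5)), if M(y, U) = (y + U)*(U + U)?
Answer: -64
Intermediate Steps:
N(h, m) = -1 + h + m
M(y, U) = 2*U*(U + y) (M(y, U) = (U + y)*(2*U) = 2*U*(U + y))
(0 + V(K(3, 4)))*M(10, N(4, -5)) = (0 + (√(-2 + 4))²)*(2*(-1 + 4 - 5)*((-1 + 4 - 5) + 10)) = (0 + (√2)²)*(2*(-2)*(-2 + 10)) = (0 + 2)*(2*(-2)*8) = 2*(-32) = -64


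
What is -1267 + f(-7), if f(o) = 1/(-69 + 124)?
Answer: -69684/55 ≈ -1267.0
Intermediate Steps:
f(o) = 1/55
-1267 + f(-7) = -1267 + 1/55 = -69684/55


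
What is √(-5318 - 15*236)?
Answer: I*√8858 ≈ 94.117*I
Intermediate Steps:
√(-5318 - 15*236) = √(-5318 - 3540) = √(-8858) = I*√8858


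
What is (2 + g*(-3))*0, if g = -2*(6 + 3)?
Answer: 0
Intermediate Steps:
g = -18 (g = -2*9 = -18)
(2 + g*(-3))*0 = (2 - 18*(-3))*0 = (2 + 54)*0 = 56*0 = 0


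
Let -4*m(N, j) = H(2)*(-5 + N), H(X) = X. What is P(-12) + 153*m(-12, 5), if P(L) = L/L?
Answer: 2603/2 ≈ 1301.5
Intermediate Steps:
P(L) = 1
m(N, j) = 5/2 - N/2 (m(N, j) = -(-5 + N)/2 = -(-10 + 2*N)/4 = 5/2 - N/2)
P(-12) + 153*m(-12, 5) = 1 + 153*(5/2 - 1/2*(-12)) = 1 + 153*(5/2 + 6) = 1 + 153*(17/2) = 1 + 2601/2 = 2603/2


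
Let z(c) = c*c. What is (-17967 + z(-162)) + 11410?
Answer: 19687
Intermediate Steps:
z(c) = c²
(-17967 + z(-162)) + 11410 = (-17967 + (-162)²) + 11410 = (-17967 + 26244) + 11410 = 8277 + 11410 = 19687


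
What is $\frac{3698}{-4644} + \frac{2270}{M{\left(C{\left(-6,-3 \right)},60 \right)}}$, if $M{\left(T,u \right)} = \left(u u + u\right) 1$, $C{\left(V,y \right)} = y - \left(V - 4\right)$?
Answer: $- \frac{290}{1647} \approx -0.17608$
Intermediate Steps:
$C{\left(V,y \right)} = 4 + y - V$ ($C{\left(V,y \right)} = y - \left(-4 + V\right) = 4 + y - V$)
$M{\left(T,u \right)} = u + u^{2}$ ($M{\left(T,u \right)} = \left(u^{2} + u\right) 1 = \left(u + u^{2}\right) 1 = u + u^{2}$)
$\frac{3698}{-4644} + \frac{2270}{M{\left(C{\left(-6,-3 \right)},60 \right)}} = \frac{3698}{-4644} + \frac{2270}{60 \left(1 + 60\right)} = 3698 \left(- \frac{1}{4644}\right) + \frac{2270}{60 \cdot 61} = - \frac{43}{54} + \frac{2270}{3660} = - \frac{43}{54} + 2270 \cdot \frac{1}{3660} = - \frac{43}{54} + \frac{227}{366} = - \frac{290}{1647}$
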